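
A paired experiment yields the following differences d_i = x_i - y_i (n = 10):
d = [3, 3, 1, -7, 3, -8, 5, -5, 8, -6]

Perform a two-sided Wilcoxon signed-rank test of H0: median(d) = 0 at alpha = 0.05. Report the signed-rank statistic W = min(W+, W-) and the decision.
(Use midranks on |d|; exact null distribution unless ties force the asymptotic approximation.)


Step 1: Drop any zero differences (none here) and take |d_i|.
|d| = [3, 3, 1, 7, 3, 8, 5, 5, 8, 6]
Step 2: Midrank |d_i| (ties get averaged ranks).
ranks: |3|->3, |3|->3, |1|->1, |7|->8, |3|->3, |8|->9.5, |5|->5.5, |5|->5.5, |8|->9.5, |6|->7
Step 3: Attach original signs; sum ranks with positive sign and with negative sign.
W+ = 3 + 3 + 1 + 3 + 5.5 + 9.5 = 25
W- = 8 + 9.5 + 5.5 + 7 = 30
(Check: W+ + W- = 55 should equal n(n+1)/2 = 55.)
Step 4: Test statistic W = min(W+, W-) = 25.
Step 5: Ties in |d|, so use the tie-corrected normal approximation.
        E[W] = n(n+1)/4 = 10*11/4 = 27.5.
        Tie groups: |d|=3 (t=3), |d|=5 (t=2), |d|=8 (t=2); sum(t^3 - t) = 36.
        Var[W] = n(n+1)(2n+1)/24 - sum(t^3-t)/48 = 2310/24 - 36/48 = 95.5.
        z = (W - E[W]) / sqrt(Var[W]) = (25 - 27.5) / 9.7724 = -0.2558.
        Two-sided p = 2*Phi(z) = 0.798088.
Step 6: alpha = 0.05. fail to reject H0.

W+ = 25, W- = 30, W = min = 25, p = 0.798088, fail to reject H0.


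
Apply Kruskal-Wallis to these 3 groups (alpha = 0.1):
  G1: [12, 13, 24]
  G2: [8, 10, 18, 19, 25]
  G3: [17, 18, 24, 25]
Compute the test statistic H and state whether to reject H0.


Step 1: Combine all N = 12 observations and assign midranks.
sorted (value, group, rank): (8,G2,1), (10,G2,2), (12,G1,3), (13,G1,4), (17,G3,5), (18,G2,6.5), (18,G3,6.5), (19,G2,8), (24,G1,9.5), (24,G3,9.5), (25,G2,11.5), (25,G3,11.5)
Step 2: Sum ranks within each group.
R_1 = 16.5 (n_1 = 3)
R_2 = 29 (n_2 = 5)
R_3 = 32.5 (n_3 = 4)
Step 3: H = 12/(N(N+1)) * sum(R_i^2/n_i) - 3(N+1)
     = 12/(12*13) * (16.5^2/3 + 29^2/5 + 32.5^2/4) - 3*13
     = 0.076923 * 523.013 - 39
     = 1.231731.
Step 4: Ties present; correction factor C = 1 - 18/(12^3 - 12) = 0.989510. Corrected H = 1.231731 / 0.989510 = 1.244788.
Step 5: Under H0, H ~ chi^2(2); p-value = 0.536658.
Step 6: alpha = 0.1. fail to reject H0.

H = 1.2448, df = 2, p = 0.536658, fail to reject H0.


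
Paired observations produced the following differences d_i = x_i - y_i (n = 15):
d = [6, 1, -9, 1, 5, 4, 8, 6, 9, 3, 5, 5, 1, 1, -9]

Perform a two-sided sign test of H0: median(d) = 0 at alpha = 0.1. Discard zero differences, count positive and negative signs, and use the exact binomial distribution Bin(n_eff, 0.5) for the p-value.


Step 1: Discard zero differences. Original n = 15; n_eff = number of nonzero differences = 15.
Nonzero differences (with sign): +6, +1, -9, +1, +5, +4, +8, +6, +9, +3, +5, +5, +1, +1, -9
Step 2: Count signs: positive = 13, negative = 2.
Step 3: Under H0: P(positive) = 0.5, so the number of positives S ~ Bin(15, 0.5).
Step 4: Two-sided exact p-value = sum of Bin(15,0.5) probabilities at or below the observed probability = 0.007385.
Step 5: alpha = 0.1. reject H0.

n_eff = 15, pos = 13, neg = 2, p = 0.007385, reject H0.


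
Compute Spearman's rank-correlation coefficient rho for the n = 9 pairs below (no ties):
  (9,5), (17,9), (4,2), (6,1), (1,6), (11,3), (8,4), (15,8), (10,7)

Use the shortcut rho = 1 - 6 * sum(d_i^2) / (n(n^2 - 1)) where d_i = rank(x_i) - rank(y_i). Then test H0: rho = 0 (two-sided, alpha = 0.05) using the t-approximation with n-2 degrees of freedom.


Step 1: Rank x and y separately (midranks; no ties here).
rank(x): 9->5, 17->9, 4->2, 6->3, 1->1, 11->7, 8->4, 15->8, 10->6
rank(y): 5->5, 9->9, 2->2, 1->1, 6->6, 3->3, 4->4, 8->8, 7->7
Step 2: d_i = R_x(i) - R_y(i); compute d_i^2.
  (5-5)^2=0, (9-9)^2=0, (2-2)^2=0, (3-1)^2=4, (1-6)^2=25, (7-3)^2=16, (4-4)^2=0, (8-8)^2=0, (6-7)^2=1
sum(d^2) = 46.
Step 3: rho = 1 - 6*46 / (9*(9^2 - 1)) = 1 - 276/720 = 0.616667.
Step 4: Under H0, t = rho * sqrt((n-2)/(1-rho^2)) = 2.0725 ~ t(7).
Step 5: Two-sided p-value from the t-distribution with 7 df = 0.076929.
Step 6: alpha = 0.05. fail to reject H0.

rho = 0.6167, p = 0.076929, fail to reject H0 at alpha = 0.05.


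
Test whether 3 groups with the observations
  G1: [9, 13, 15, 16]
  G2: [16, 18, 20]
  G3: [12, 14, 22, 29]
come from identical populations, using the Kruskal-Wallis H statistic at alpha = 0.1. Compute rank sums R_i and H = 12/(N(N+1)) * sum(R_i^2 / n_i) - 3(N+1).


Step 1: Combine all N = 11 observations and assign midranks.
sorted (value, group, rank): (9,G1,1), (12,G3,2), (13,G1,3), (14,G3,4), (15,G1,5), (16,G1,6.5), (16,G2,6.5), (18,G2,8), (20,G2,9), (22,G3,10), (29,G3,11)
Step 2: Sum ranks within each group.
R_1 = 15.5 (n_1 = 4)
R_2 = 23.5 (n_2 = 3)
R_3 = 27 (n_3 = 4)
Step 3: H = 12/(N(N+1)) * sum(R_i^2/n_i) - 3(N+1)
     = 12/(11*12) * (15.5^2/4 + 23.5^2/3 + 27^2/4) - 3*12
     = 0.090909 * 426.396 - 36
     = 2.763258.
Step 4: Ties present; correction factor C = 1 - 6/(11^3 - 11) = 0.995455. Corrected H = 2.763258 / 0.995455 = 2.775875.
Step 5: Under H0, H ~ chi^2(2); p-value = 0.249590.
Step 6: alpha = 0.1. fail to reject H0.

H = 2.7759, df = 2, p = 0.249590, fail to reject H0.


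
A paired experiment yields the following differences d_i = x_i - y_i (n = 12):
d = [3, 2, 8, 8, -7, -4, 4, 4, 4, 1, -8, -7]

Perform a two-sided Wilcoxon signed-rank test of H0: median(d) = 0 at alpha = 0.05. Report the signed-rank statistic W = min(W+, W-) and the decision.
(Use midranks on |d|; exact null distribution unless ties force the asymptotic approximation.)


Step 1: Drop any zero differences (none here) and take |d_i|.
|d| = [3, 2, 8, 8, 7, 4, 4, 4, 4, 1, 8, 7]
Step 2: Midrank |d_i| (ties get averaged ranks).
ranks: |3|->3, |2|->2, |8|->11, |8|->11, |7|->8.5, |4|->5.5, |4|->5.5, |4|->5.5, |4|->5.5, |1|->1, |8|->11, |7|->8.5
Step 3: Attach original signs; sum ranks with positive sign and with negative sign.
W+ = 3 + 2 + 11 + 11 + 5.5 + 5.5 + 5.5 + 1 = 44.5
W- = 8.5 + 5.5 + 11 + 8.5 = 33.5
(Check: W+ + W- = 78 should equal n(n+1)/2 = 78.)
Step 4: Test statistic W = min(W+, W-) = 33.5.
Step 5: Ties in |d|, so use the tie-corrected normal approximation.
        E[W] = n(n+1)/4 = 12*13/4 = 39.
        Tie groups: |d|=4 (t=4), |d|=7 (t=2), |d|=8 (t=3); sum(t^3 - t) = 90.
        Var[W] = n(n+1)(2n+1)/24 - sum(t^3-t)/48 = 3900/24 - 90/48 = 160.625.
        z = (W - E[W]) / sqrt(Var[W]) = (33.5 - 39) / 12.6738 = -0.4340.
        Two-sided p = 2*Phi(z) = 0.664313.
Step 6: alpha = 0.05. fail to reject H0.

W+ = 44.5, W- = 33.5, W = min = 33.5, p = 0.664313, fail to reject H0.


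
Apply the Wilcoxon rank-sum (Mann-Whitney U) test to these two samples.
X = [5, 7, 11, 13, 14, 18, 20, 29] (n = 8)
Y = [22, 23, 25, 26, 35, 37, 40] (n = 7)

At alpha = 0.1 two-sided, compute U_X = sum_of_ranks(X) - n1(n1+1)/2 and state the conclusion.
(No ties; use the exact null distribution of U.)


Step 1: Combine and sort all 15 observations; assign midranks.
sorted (value, group): (5,X), (7,X), (11,X), (13,X), (14,X), (18,X), (20,X), (22,Y), (23,Y), (25,Y), (26,Y), (29,X), (35,Y), (37,Y), (40,Y)
ranks: 5->1, 7->2, 11->3, 13->4, 14->5, 18->6, 20->7, 22->8, 23->9, 25->10, 26->11, 29->12, 35->13, 37->14, 40->15
Step 2: Rank sum for X: R1 = 1 + 2 + 3 + 4 + 5 + 6 + 7 + 12 = 40.
Step 3: U_X = R1 - n1(n1+1)/2 = 40 - 8*9/2 = 40 - 36 = 4.
       U_Y = n1*n2 - U_X = 56 - 4 = 52.
Step 4: No ties, so the exact null distribution of U (based on enumerating the C(15,8) = 6435 equally likely rank assignments) gives the two-sided p-value.
Step 5: p-value = 0.003730; compare to alpha = 0.1. reject H0.

U_X = 4, p = 0.003730, reject H0 at alpha = 0.1.


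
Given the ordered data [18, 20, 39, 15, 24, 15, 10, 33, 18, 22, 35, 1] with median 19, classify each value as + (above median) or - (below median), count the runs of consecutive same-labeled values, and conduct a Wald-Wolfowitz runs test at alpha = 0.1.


Step 1: Compute median = 19; label A = above, B = below.
Labels in order: BAABABBABAAB  (n_A = 6, n_B = 6)
Step 2: Count runs R = 9.
Step 3: Under H0 (random ordering), E[R] = 2*n_A*n_B/(n_A+n_B) + 1 = 2*6*6/12 + 1 = 7.0000.
        Var[R] = 2*n_A*n_B*(2*n_A*n_B - n_A - n_B) / ((n_A+n_B)^2 * (n_A+n_B-1)) = 4320/1584 = 2.7273.
        SD[R] = 1.6514.
Step 4: Continuity-corrected z = (R - 0.5 - E[R]) / SD[R] = (9 - 0.5 - 7.0000) / 1.6514 = 0.9083.
Step 5: Two-sided p-value via normal approximation = 2*(1 - Phi(|z|)) = 0.363722.
Step 6: alpha = 0.1. fail to reject H0.

R = 9, z = 0.9083, p = 0.363722, fail to reject H0.


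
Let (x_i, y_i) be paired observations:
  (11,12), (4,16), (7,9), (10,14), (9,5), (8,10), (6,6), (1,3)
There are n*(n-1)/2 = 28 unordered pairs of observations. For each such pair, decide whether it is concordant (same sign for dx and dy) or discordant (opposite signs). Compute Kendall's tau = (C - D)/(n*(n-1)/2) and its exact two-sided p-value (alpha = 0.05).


Step 1: Enumerate the 28 unordered pairs (i,j) with i<j and classify each by sign(x_j-x_i) * sign(y_j-y_i).
  (1,2):dx=-7,dy=+4->D; (1,3):dx=-4,dy=-3->C; (1,4):dx=-1,dy=+2->D; (1,5):dx=-2,dy=-7->C
  (1,6):dx=-3,dy=-2->C; (1,7):dx=-5,dy=-6->C; (1,8):dx=-10,dy=-9->C; (2,3):dx=+3,dy=-7->D
  (2,4):dx=+6,dy=-2->D; (2,5):dx=+5,dy=-11->D; (2,6):dx=+4,dy=-6->D; (2,7):dx=+2,dy=-10->D
  (2,8):dx=-3,dy=-13->C; (3,4):dx=+3,dy=+5->C; (3,5):dx=+2,dy=-4->D; (3,6):dx=+1,dy=+1->C
  (3,7):dx=-1,dy=-3->C; (3,8):dx=-6,dy=-6->C; (4,5):dx=-1,dy=-9->C; (4,6):dx=-2,dy=-4->C
  (4,7):dx=-4,dy=-8->C; (4,8):dx=-9,dy=-11->C; (5,6):dx=-1,dy=+5->D; (5,7):dx=-3,dy=+1->D
  (5,8):dx=-8,dy=-2->C; (6,7):dx=-2,dy=-4->C; (6,8):dx=-7,dy=-7->C; (7,8):dx=-5,dy=-3->C
Step 2: C = 18, D = 10, total pairs = 28.
Step 3: tau = (C - D)/(n(n-1)/2) = (18 - 10)/28 = 0.285714.
Step 4: Exact two-sided p-value (enumerate n! = 40320 permutations of y under H0): p = 0.398760.
Step 5: alpha = 0.05. fail to reject H0.

tau_b = 0.2857 (C=18, D=10), p = 0.398760, fail to reject H0.


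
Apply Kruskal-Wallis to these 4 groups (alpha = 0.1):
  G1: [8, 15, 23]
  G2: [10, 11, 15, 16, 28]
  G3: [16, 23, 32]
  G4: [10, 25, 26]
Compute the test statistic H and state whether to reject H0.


Step 1: Combine all N = 14 observations and assign midranks.
sorted (value, group, rank): (8,G1,1), (10,G2,2.5), (10,G4,2.5), (11,G2,4), (15,G1,5.5), (15,G2,5.5), (16,G2,7.5), (16,G3,7.5), (23,G1,9.5), (23,G3,9.5), (25,G4,11), (26,G4,12), (28,G2,13), (32,G3,14)
Step 2: Sum ranks within each group.
R_1 = 16 (n_1 = 3)
R_2 = 32.5 (n_2 = 5)
R_3 = 31 (n_3 = 3)
R_4 = 25.5 (n_4 = 3)
Step 3: H = 12/(N(N+1)) * sum(R_i^2/n_i) - 3(N+1)
     = 12/(14*15) * (16^2/3 + 32.5^2/5 + 31^2/3 + 25.5^2/3) - 3*15
     = 0.057143 * 833.667 - 45
     = 2.638095.
Step 4: Ties present; correction factor C = 1 - 24/(14^3 - 14) = 0.991209. Corrected H = 2.638095 / 0.991209 = 2.661493.
Step 5: Under H0, H ~ chi^2(3); p-value = 0.446811.
Step 6: alpha = 0.1. fail to reject H0.

H = 2.6615, df = 3, p = 0.446811, fail to reject H0.


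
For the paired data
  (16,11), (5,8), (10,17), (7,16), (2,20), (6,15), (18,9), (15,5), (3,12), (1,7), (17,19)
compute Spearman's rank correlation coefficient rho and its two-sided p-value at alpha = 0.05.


Step 1: Rank x and y separately (midranks; no ties here).
rank(x): 16->9, 5->4, 10->7, 7->6, 2->2, 6->5, 18->11, 15->8, 3->3, 1->1, 17->10
rank(y): 11->5, 8->3, 17->9, 16->8, 20->11, 15->7, 9->4, 5->1, 12->6, 7->2, 19->10
Step 2: d_i = R_x(i) - R_y(i); compute d_i^2.
  (9-5)^2=16, (4-3)^2=1, (7-9)^2=4, (6-8)^2=4, (2-11)^2=81, (5-7)^2=4, (11-4)^2=49, (8-1)^2=49, (3-6)^2=9, (1-2)^2=1, (10-10)^2=0
sum(d^2) = 218.
Step 3: rho = 1 - 6*218 / (11*(11^2 - 1)) = 1 - 1308/1320 = 0.009091.
Step 4: Under H0, t = rho * sqrt((n-2)/(1-rho^2)) = 0.0273 ~ t(9).
Step 5: Two-sided p-value from the t-distribution with 9 df = 0.978837.
Step 6: alpha = 0.05. fail to reject H0.

rho = 0.0091, p = 0.978837, fail to reject H0 at alpha = 0.05.


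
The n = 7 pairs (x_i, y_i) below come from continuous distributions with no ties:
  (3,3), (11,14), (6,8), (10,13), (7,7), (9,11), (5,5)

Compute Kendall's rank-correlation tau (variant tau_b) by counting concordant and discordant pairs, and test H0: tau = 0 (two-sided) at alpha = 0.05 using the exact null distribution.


Step 1: Enumerate the 21 unordered pairs (i,j) with i<j and classify each by sign(x_j-x_i) * sign(y_j-y_i).
  (1,2):dx=+8,dy=+11->C; (1,3):dx=+3,dy=+5->C; (1,4):dx=+7,dy=+10->C; (1,5):dx=+4,dy=+4->C
  (1,6):dx=+6,dy=+8->C; (1,7):dx=+2,dy=+2->C; (2,3):dx=-5,dy=-6->C; (2,4):dx=-1,dy=-1->C
  (2,5):dx=-4,dy=-7->C; (2,6):dx=-2,dy=-3->C; (2,7):dx=-6,dy=-9->C; (3,4):dx=+4,dy=+5->C
  (3,5):dx=+1,dy=-1->D; (3,6):dx=+3,dy=+3->C; (3,7):dx=-1,dy=-3->C; (4,5):dx=-3,dy=-6->C
  (4,6):dx=-1,dy=-2->C; (4,7):dx=-5,dy=-8->C; (5,6):dx=+2,dy=+4->C; (5,7):dx=-2,dy=-2->C
  (6,7):dx=-4,dy=-6->C
Step 2: C = 20, D = 1, total pairs = 21.
Step 3: tau = (C - D)/(n(n-1)/2) = (20 - 1)/21 = 0.904762.
Step 4: Exact two-sided p-value (enumerate n! = 5040 permutations of y under H0): p = 0.002778.
Step 5: alpha = 0.05. reject H0.

tau_b = 0.9048 (C=20, D=1), p = 0.002778, reject H0.


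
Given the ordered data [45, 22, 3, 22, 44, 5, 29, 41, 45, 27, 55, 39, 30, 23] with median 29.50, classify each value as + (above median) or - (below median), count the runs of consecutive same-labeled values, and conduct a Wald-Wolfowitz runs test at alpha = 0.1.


Step 1: Compute median = 29.50; label A = above, B = below.
Labels in order: ABBBABBAABAAAB  (n_A = 7, n_B = 7)
Step 2: Count runs R = 8.
Step 3: Under H0 (random ordering), E[R] = 2*n_A*n_B/(n_A+n_B) + 1 = 2*7*7/14 + 1 = 8.0000.
        Var[R] = 2*n_A*n_B*(2*n_A*n_B - n_A - n_B) / ((n_A+n_B)^2 * (n_A+n_B-1)) = 8232/2548 = 3.2308.
        SD[R] = 1.7974.
Step 4: R = E[R], so z = 0 with no continuity correction.
Step 5: Two-sided p-value via normal approximation = 2*(1 - Phi(|z|)) = 1.000000.
Step 6: alpha = 0.1. fail to reject H0.

R = 8, z = 0.0000, p = 1.000000, fail to reject H0.


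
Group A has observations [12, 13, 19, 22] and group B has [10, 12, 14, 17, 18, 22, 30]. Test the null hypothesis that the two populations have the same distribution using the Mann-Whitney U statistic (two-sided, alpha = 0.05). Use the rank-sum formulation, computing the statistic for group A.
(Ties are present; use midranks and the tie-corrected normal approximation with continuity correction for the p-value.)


Step 1: Combine and sort all 11 observations; assign midranks.
sorted (value, group): (10,Y), (12,X), (12,Y), (13,X), (14,Y), (17,Y), (18,Y), (19,X), (22,X), (22,Y), (30,Y)
ranks: 10->1, 12->2.5, 12->2.5, 13->4, 14->5, 17->6, 18->7, 19->8, 22->9.5, 22->9.5, 30->11
Step 2: Rank sum for X: R1 = 2.5 + 4 + 8 + 9.5 = 24.
Step 3: U_X = R1 - n1(n1+1)/2 = 24 - 4*5/2 = 24 - 10 = 14.
       U_Y = n1*n2 - U_X = 28 - 14 = 14.
Step 4: Ties are present, so use the tie-corrected normal approximation (with continuity correction) for the p-value.
Step 5: p-value = 1.000000; compare to alpha = 0.05. fail to reject H0.

U_X = 14, p = 1.000000, fail to reject H0 at alpha = 0.05.


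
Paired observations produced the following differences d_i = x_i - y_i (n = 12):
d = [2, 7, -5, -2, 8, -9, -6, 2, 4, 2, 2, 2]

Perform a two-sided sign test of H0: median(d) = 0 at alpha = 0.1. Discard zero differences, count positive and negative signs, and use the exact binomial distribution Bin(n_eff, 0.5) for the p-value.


Step 1: Discard zero differences. Original n = 12; n_eff = number of nonzero differences = 12.
Nonzero differences (with sign): +2, +7, -5, -2, +8, -9, -6, +2, +4, +2, +2, +2
Step 2: Count signs: positive = 8, negative = 4.
Step 3: Under H0: P(positive) = 0.5, so the number of positives S ~ Bin(12, 0.5).
Step 4: Two-sided exact p-value = sum of Bin(12,0.5) probabilities at or below the observed probability = 0.387695.
Step 5: alpha = 0.1. fail to reject H0.

n_eff = 12, pos = 8, neg = 4, p = 0.387695, fail to reject H0.


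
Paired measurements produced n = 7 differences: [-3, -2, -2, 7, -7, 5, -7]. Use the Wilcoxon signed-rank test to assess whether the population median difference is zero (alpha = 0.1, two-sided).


Step 1: Drop any zero differences (none here) and take |d_i|.
|d| = [3, 2, 2, 7, 7, 5, 7]
Step 2: Midrank |d_i| (ties get averaged ranks).
ranks: |3|->3, |2|->1.5, |2|->1.5, |7|->6, |7|->6, |5|->4, |7|->6
Step 3: Attach original signs; sum ranks with positive sign and with negative sign.
W+ = 6 + 4 = 10
W- = 3 + 1.5 + 1.5 + 6 + 6 = 18
(Check: W+ + W- = 28 should equal n(n+1)/2 = 28.)
Step 4: Test statistic W = min(W+, W-) = 10.
Step 5: Ties in |d|, so use the tie-corrected normal approximation.
        E[W] = n(n+1)/4 = 7*8/4 = 14.
        Tie groups: |d|=2 (t=2), |d|=7 (t=3); sum(t^3 - t) = 30.
        Var[W] = n(n+1)(2n+1)/24 - sum(t^3-t)/48 = 840/24 - 30/48 = 34.375.
        z = (W - E[W]) / sqrt(Var[W]) = (10 - 14) / 5.8630 = -0.6822.
        Two-sided p = 2*Phi(z) = 0.495086.
Step 6: alpha = 0.1. fail to reject H0.

W+ = 10, W- = 18, W = min = 10, p = 0.495086, fail to reject H0.


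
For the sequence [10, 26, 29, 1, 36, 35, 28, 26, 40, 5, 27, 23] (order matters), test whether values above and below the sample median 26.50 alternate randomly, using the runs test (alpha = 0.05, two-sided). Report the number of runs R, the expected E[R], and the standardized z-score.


Step 1: Compute median = 26.50; label A = above, B = below.
Labels in order: BBABAAABABAB  (n_A = 6, n_B = 6)
Step 2: Count runs R = 9.
Step 3: Under H0 (random ordering), E[R] = 2*n_A*n_B/(n_A+n_B) + 1 = 2*6*6/12 + 1 = 7.0000.
        Var[R] = 2*n_A*n_B*(2*n_A*n_B - n_A - n_B) / ((n_A+n_B)^2 * (n_A+n_B-1)) = 4320/1584 = 2.7273.
        SD[R] = 1.6514.
Step 4: Continuity-corrected z = (R - 0.5 - E[R]) / SD[R] = (9 - 0.5 - 7.0000) / 1.6514 = 0.9083.
Step 5: Two-sided p-value via normal approximation = 2*(1 - Phi(|z|)) = 0.363722.
Step 6: alpha = 0.05. fail to reject H0.

R = 9, z = 0.9083, p = 0.363722, fail to reject H0.


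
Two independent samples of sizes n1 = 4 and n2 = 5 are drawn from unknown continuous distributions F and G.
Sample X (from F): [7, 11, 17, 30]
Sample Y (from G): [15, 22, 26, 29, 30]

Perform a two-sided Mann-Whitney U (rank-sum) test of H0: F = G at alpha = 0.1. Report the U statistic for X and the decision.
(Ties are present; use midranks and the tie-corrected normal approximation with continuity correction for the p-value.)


Step 1: Combine and sort all 9 observations; assign midranks.
sorted (value, group): (7,X), (11,X), (15,Y), (17,X), (22,Y), (26,Y), (29,Y), (30,X), (30,Y)
ranks: 7->1, 11->2, 15->3, 17->4, 22->5, 26->6, 29->7, 30->8.5, 30->8.5
Step 2: Rank sum for X: R1 = 1 + 2 + 4 + 8.5 = 15.5.
Step 3: U_X = R1 - n1(n1+1)/2 = 15.5 - 4*5/2 = 15.5 - 10 = 5.5.
       U_Y = n1*n2 - U_X = 20 - 5.5 = 14.5.
Step 4: Ties are present, so use the tie-corrected normal approximation (with continuity correction) for the p-value.
Step 5: p-value = 0.325163; compare to alpha = 0.1. fail to reject H0.

U_X = 5.5, p = 0.325163, fail to reject H0 at alpha = 0.1.


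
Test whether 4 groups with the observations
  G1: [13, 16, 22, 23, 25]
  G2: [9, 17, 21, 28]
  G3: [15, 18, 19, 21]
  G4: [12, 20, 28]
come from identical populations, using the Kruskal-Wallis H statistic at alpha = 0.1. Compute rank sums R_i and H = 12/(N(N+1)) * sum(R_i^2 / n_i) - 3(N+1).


Step 1: Combine all N = 16 observations and assign midranks.
sorted (value, group, rank): (9,G2,1), (12,G4,2), (13,G1,3), (15,G3,4), (16,G1,5), (17,G2,6), (18,G3,7), (19,G3,8), (20,G4,9), (21,G2,10.5), (21,G3,10.5), (22,G1,12), (23,G1,13), (25,G1,14), (28,G2,15.5), (28,G4,15.5)
Step 2: Sum ranks within each group.
R_1 = 47 (n_1 = 5)
R_2 = 33 (n_2 = 4)
R_3 = 29.5 (n_3 = 4)
R_4 = 26.5 (n_4 = 3)
Step 3: H = 12/(N(N+1)) * sum(R_i^2/n_i) - 3(N+1)
     = 12/(16*17) * (47^2/5 + 33^2/4 + 29.5^2/4 + 26.5^2/3) - 3*17
     = 0.044118 * 1165.7 - 51
     = 0.427757.
Step 4: Ties present; correction factor C = 1 - 12/(16^3 - 16) = 0.997059. Corrected H = 0.427757 / 0.997059 = 0.429019.
Step 5: Under H0, H ~ chi^2(3); p-value = 0.934185.
Step 6: alpha = 0.1. fail to reject H0.

H = 0.4290, df = 3, p = 0.934185, fail to reject H0.


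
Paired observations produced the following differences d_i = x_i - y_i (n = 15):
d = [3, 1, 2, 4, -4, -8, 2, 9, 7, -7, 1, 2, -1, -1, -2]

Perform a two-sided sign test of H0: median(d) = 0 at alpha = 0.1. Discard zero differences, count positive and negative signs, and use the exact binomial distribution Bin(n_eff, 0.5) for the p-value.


Step 1: Discard zero differences. Original n = 15; n_eff = number of nonzero differences = 15.
Nonzero differences (with sign): +3, +1, +2, +4, -4, -8, +2, +9, +7, -7, +1, +2, -1, -1, -2
Step 2: Count signs: positive = 9, negative = 6.
Step 3: Under H0: P(positive) = 0.5, so the number of positives S ~ Bin(15, 0.5).
Step 4: Two-sided exact p-value = sum of Bin(15,0.5) probabilities at or below the observed probability = 0.607239.
Step 5: alpha = 0.1. fail to reject H0.

n_eff = 15, pos = 9, neg = 6, p = 0.607239, fail to reject H0.


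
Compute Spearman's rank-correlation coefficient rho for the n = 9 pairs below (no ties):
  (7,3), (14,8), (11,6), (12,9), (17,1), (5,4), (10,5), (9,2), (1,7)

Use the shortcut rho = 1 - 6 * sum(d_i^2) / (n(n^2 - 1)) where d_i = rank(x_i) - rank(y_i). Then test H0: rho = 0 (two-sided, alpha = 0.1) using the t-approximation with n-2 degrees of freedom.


Step 1: Rank x and y separately (midranks; no ties here).
rank(x): 7->3, 14->8, 11->6, 12->7, 17->9, 5->2, 10->5, 9->4, 1->1
rank(y): 3->3, 8->8, 6->6, 9->9, 1->1, 4->4, 5->5, 2->2, 7->7
Step 2: d_i = R_x(i) - R_y(i); compute d_i^2.
  (3-3)^2=0, (8-8)^2=0, (6-6)^2=0, (7-9)^2=4, (9-1)^2=64, (2-4)^2=4, (5-5)^2=0, (4-2)^2=4, (1-7)^2=36
sum(d^2) = 112.
Step 3: rho = 1 - 6*112 / (9*(9^2 - 1)) = 1 - 672/720 = 0.066667.
Step 4: Under H0, t = rho * sqrt((n-2)/(1-rho^2)) = 0.1768 ~ t(7).
Step 5: Two-sided p-value from the t-distribution with 7 df = 0.864690.
Step 6: alpha = 0.1. fail to reject H0.

rho = 0.0667, p = 0.864690, fail to reject H0 at alpha = 0.1.


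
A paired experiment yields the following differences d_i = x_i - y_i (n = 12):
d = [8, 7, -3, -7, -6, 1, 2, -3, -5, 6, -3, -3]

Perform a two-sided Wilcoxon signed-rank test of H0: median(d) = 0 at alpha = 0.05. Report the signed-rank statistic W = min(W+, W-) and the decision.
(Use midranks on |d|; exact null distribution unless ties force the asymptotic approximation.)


Step 1: Drop any zero differences (none here) and take |d_i|.
|d| = [8, 7, 3, 7, 6, 1, 2, 3, 5, 6, 3, 3]
Step 2: Midrank |d_i| (ties get averaged ranks).
ranks: |8|->12, |7|->10.5, |3|->4.5, |7|->10.5, |6|->8.5, |1|->1, |2|->2, |3|->4.5, |5|->7, |6|->8.5, |3|->4.5, |3|->4.5
Step 3: Attach original signs; sum ranks with positive sign and with negative sign.
W+ = 12 + 10.5 + 1 + 2 + 8.5 = 34
W- = 4.5 + 10.5 + 8.5 + 4.5 + 7 + 4.5 + 4.5 = 44
(Check: W+ + W- = 78 should equal n(n+1)/2 = 78.)
Step 4: Test statistic W = min(W+, W-) = 34.
Step 5: Ties in |d|, so use the tie-corrected normal approximation.
        E[W] = n(n+1)/4 = 12*13/4 = 39.
        Tie groups: |d|=3 (t=4), |d|=6 (t=2), |d|=7 (t=2); sum(t^3 - t) = 72.
        Var[W] = n(n+1)(2n+1)/24 - sum(t^3-t)/48 = 3900/24 - 72/48 = 161.
        z = (W - E[W]) / sqrt(Var[W]) = (34 - 39) / 12.6886 = -0.3941.
        Two-sided p = 2*Phi(z) = 0.693540.
Step 6: alpha = 0.05. fail to reject H0.

W+ = 34, W- = 44, W = min = 34, p = 0.693540, fail to reject H0.


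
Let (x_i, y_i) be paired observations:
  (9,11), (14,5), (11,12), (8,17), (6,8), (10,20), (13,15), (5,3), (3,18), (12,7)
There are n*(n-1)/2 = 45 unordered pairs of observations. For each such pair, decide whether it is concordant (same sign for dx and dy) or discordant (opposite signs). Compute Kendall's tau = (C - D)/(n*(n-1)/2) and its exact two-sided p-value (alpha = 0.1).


Step 1: Enumerate the 45 unordered pairs (i,j) with i<j and classify each by sign(x_j-x_i) * sign(y_j-y_i).
  (1,2):dx=+5,dy=-6->D; (1,3):dx=+2,dy=+1->C; (1,4):dx=-1,dy=+6->D; (1,5):dx=-3,dy=-3->C
  (1,6):dx=+1,dy=+9->C; (1,7):dx=+4,dy=+4->C; (1,8):dx=-4,dy=-8->C; (1,9):dx=-6,dy=+7->D
  (1,10):dx=+3,dy=-4->D; (2,3):dx=-3,dy=+7->D; (2,4):dx=-6,dy=+12->D; (2,5):dx=-8,dy=+3->D
  (2,6):dx=-4,dy=+15->D; (2,7):dx=-1,dy=+10->D; (2,8):dx=-9,dy=-2->C; (2,9):dx=-11,dy=+13->D
  (2,10):dx=-2,dy=+2->D; (3,4):dx=-3,dy=+5->D; (3,5):dx=-5,dy=-4->C; (3,6):dx=-1,dy=+8->D
  (3,7):dx=+2,dy=+3->C; (3,8):dx=-6,dy=-9->C; (3,9):dx=-8,dy=+6->D; (3,10):dx=+1,dy=-5->D
  (4,5):dx=-2,dy=-9->C; (4,6):dx=+2,dy=+3->C; (4,7):dx=+5,dy=-2->D; (4,8):dx=-3,dy=-14->C
  (4,9):dx=-5,dy=+1->D; (4,10):dx=+4,dy=-10->D; (5,6):dx=+4,dy=+12->C; (5,7):dx=+7,dy=+7->C
  (5,8):dx=-1,dy=-5->C; (5,9):dx=-3,dy=+10->D; (5,10):dx=+6,dy=-1->D; (6,7):dx=+3,dy=-5->D
  (6,8):dx=-5,dy=-17->C; (6,9):dx=-7,dy=-2->C; (6,10):dx=+2,dy=-13->D; (7,8):dx=-8,dy=-12->C
  (7,9):dx=-10,dy=+3->D; (7,10):dx=-1,dy=-8->C; (8,9):dx=-2,dy=+15->D; (8,10):dx=+7,dy=+4->C
  (9,10):dx=+9,dy=-11->D
Step 2: C = 20, D = 25, total pairs = 45.
Step 3: tau = (C - D)/(n(n-1)/2) = (20 - 25)/45 = -0.111111.
Step 4: Exact two-sided p-value (enumerate n! = 3628800 permutations of y under H0): p = 0.727490.
Step 5: alpha = 0.1. fail to reject H0.

tau_b = -0.1111 (C=20, D=25), p = 0.727490, fail to reject H0.


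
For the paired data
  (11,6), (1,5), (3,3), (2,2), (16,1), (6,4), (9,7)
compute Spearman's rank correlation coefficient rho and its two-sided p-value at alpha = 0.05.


Step 1: Rank x and y separately (midranks; no ties here).
rank(x): 11->6, 1->1, 3->3, 2->2, 16->7, 6->4, 9->5
rank(y): 6->6, 5->5, 3->3, 2->2, 1->1, 4->4, 7->7
Step 2: d_i = R_x(i) - R_y(i); compute d_i^2.
  (6-6)^2=0, (1-5)^2=16, (3-3)^2=0, (2-2)^2=0, (7-1)^2=36, (4-4)^2=0, (5-7)^2=4
sum(d^2) = 56.
Step 3: rho = 1 - 6*56 / (7*(7^2 - 1)) = 1 - 336/336 = 0.000000.
Step 4: Under H0, t = rho * sqrt((n-2)/(1-rho^2)) = 0.0000 ~ t(5).
Step 5: Two-sided p-value from the t-distribution with 5 df = 1.000000.
Step 6: alpha = 0.05. fail to reject H0.

rho = 0.0000, p = 1.000000, fail to reject H0 at alpha = 0.05.


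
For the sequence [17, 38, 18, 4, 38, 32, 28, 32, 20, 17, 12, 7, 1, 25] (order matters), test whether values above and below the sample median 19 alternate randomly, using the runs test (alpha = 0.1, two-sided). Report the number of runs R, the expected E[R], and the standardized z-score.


Step 1: Compute median = 19; label A = above, B = below.
Labels in order: BABBAAAAABBBBA  (n_A = 7, n_B = 7)
Step 2: Count runs R = 6.
Step 3: Under H0 (random ordering), E[R] = 2*n_A*n_B/(n_A+n_B) + 1 = 2*7*7/14 + 1 = 8.0000.
        Var[R] = 2*n_A*n_B*(2*n_A*n_B - n_A - n_B) / ((n_A+n_B)^2 * (n_A+n_B-1)) = 8232/2548 = 3.2308.
        SD[R] = 1.7974.
Step 4: Continuity-corrected z = (R + 0.5 - E[R]) / SD[R] = (6 + 0.5 - 8.0000) / 1.7974 = -0.8345.
Step 5: Two-sided p-value via normal approximation = 2*(1 - Phi(|z|)) = 0.403986.
Step 6: alpha = 0.1. fail to reject H0.

R = 6, z = -0.8345, p = 0.403986, fail to reject H0.


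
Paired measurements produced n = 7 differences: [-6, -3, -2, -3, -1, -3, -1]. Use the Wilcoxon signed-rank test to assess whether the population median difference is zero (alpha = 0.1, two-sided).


Step 1: Drop any zero differences (none here) and take |d_i|.
|d| = [6, 3, 2, 3, 1, 3, 1]
Step 2: Midrank |d_i| (ties get averaged ranks).
ranks: |6|->7, |3|->5, |2|->3, |3|->5, |1|->1.5, |3|->5, |1|->1.5
Step 3: Attach original signs; sum ranks with positive sign and with negative sign.
W+ = 0 = 0
W- = 7 + 5 + 3 + 5 + 1.5 + 5 + 1.5 = 28
(Check: W+ + W- = 28 should equal n(n+1)/2 = 28.)
Step 4: Test statistic W = min(W+, W-) = 0.
Step 5: Ties in |d|, so use the tie-corrected normal approximation.
        E[W] = n(n+1)/4 = 7*8/4 = 14.
        Tie groups: |d|=1 (t=2), |d|=3 (t=3); sum(t^3 - t) = 30.
        Var[W] = n(n+1)(2n+1)/24 - sum(t^3-t)/48 = 840/24 - 30/48 = 34.375.
        z = (W - E[W]) / sqrt(Var[W]) = (0 - 14) / 5.8630 = -2.3878.
        Two-sided p = 2*Phi(z) = 0.016947.
Step 6: alpha = 0.1. reject H0.

W+ = 0, W- = 28, W = min = 0, p = 0.016947, reject H0.


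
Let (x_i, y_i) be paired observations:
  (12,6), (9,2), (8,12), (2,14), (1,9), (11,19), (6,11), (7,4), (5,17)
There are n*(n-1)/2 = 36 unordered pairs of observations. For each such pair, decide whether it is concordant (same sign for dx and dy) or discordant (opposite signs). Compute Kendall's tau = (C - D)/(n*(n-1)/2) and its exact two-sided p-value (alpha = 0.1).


Step 1: Enumerate the 36 unordered pairs (i,j) with i<j and classify each by sign(x_j-x_i) * sign(y_j-y_i).
  (1,2):dx=-3,dy=-4->C; (1,3):dx=-4,dy=+6->D; (1,4):dx=-10,dy=+8->D; (1,5):dx=-11,dy=+3->D
  (1,6):dx=-1,dy=+13->D; (1,7):dx=-6,dy=+5->D; (1,8):dx=-5,dy=-2->C; (1,9):dx=-7,dy=+11->D
  (2,3):dx=-1,dy=+10->D; (2,4):dx=-7,dy=+12->D; (2,5):dx=-8,dy=+7->D; (2,6):dx=+2,dy=+17->C
  (2,7):dx=-3,dy=+9->D; (2,8):dx=-2,dy=+2->D; (2,9):dx=-4,dy=+15->D; (3,4):dx=-6,dy=+2->D
  (3,5):dx=-7,dy=-3->C; (3,6):dx=+3,dy=+7->C; (3,7):dx=-2,dy=-1->C; (3,8):dx=-1,dy=-8->C
  (3,9):dx=-3,dy=+5->D; (4,5):dx=-1,dy=-5->C; (4,6):dx=+9,dy=+5->C; (4,7):dx=+4,dy=-3->D
  (4,8):dx=+5,dy=-10->D; (4,9):dx=+3,dy=+3->C; (5,6):dx=+10,dy=+10->C; (5,7):dx=+5,dy=+2->C
  (5,8):dx=+6,dy=-5->D; (5,9):dx=+4,dy=+8->C; (6,7):dx=-5,dy=-8->C; (6,8):dx=-4,dy=-15->C
  (6,9):dx=-6,dy=-2->C; (7,8):dx=+1,dy=-7->D; (7,9):dx=-1,dy=+6->D; (8,9):dx=-2,dy=+13->D
Step 2: C = 16, D = 20, total pairs = 36.
Step 3: tau = (C - D)/(n(n-1)/2) = (16 - 20)/36 = -0.111111.
Step 4: Exact two-sided p-value (enumerate n! = 362880 permutations of y under H0): p = 0.761414.
Step 5: alpha = 0.1. fail to reject H0.

tau_b = -0.1111 (C=16, D=20), p = 0.761414, fail to reject H0.


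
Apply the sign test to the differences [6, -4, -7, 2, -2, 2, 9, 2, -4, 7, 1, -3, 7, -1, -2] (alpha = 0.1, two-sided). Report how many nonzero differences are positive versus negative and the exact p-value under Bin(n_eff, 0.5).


Step 1: Discard zero differences. Original n = 15; n_eff = number of nonzero differences = 15.
Nonzero differences (with sign): +6, -4, -7, +2, -2, +2, +9, +2, -4, +7, +1, -3, +7, -1, -2
Step 2: Count signs: positive = 8, negative = 7.
Step 3: Under H0: P(positive) = 0.5, so the number of positives S ~ Bin(15, 0.5).
Step 4: Two-sided exact p-value = sum of Bin(15,0.5) probabilities at or below the observed probability = 1.000000.
Step 5: alpha = 0.1. fail to reject H0.

n_eff = 15, pos = 8, neg = 7, p = 1.000000, fail to reject H0.


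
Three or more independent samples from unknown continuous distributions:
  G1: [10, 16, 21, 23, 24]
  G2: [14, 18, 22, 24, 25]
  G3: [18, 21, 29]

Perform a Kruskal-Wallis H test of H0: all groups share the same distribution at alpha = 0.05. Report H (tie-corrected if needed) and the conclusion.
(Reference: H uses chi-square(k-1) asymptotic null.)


Step 1: Combine all N = 13 observations and assign midranks.
sorted (value, group, rank): (10,G1,1), (14,G2,2), (16,G1,3), (18,G2,4.5), (18,G3,4.5), (21,G1,6.5), (21,G3,6.5), (22,G2,8), (23,G1,9), (24,G1,10.5), (24,G2,10.5), (25,G2,12), (29,G3,13)
Step 2: Sum ranks within each group.
R_1 = 30 (n_1 = 5)
R_2 = 37 (n_2 = 5)
R_3 = 24 (n_3 = 3)
Step 3: H = 12/(N(N+1)) * sum(R_i^2/n_i) - 3(N+1)
     = 12/(13*14) * (30^2/5 + 37^2/5 + 24^2/3) - 3*14
     = 0.065934 * 645.8 - 42
     = 0.580220.
Step 4: Ties present; correction factor C = 1 - 18/(13^3 - 13) = 0.991758. Corrected H = 0.580220 / 0.991758 = 0.585042.
Step 5: Under H0, H ~ chi^2(2); p-value = 0.746380.
Step 6: alpha = 0.05. fail to reject H0.

H = 0.5850, df = 2, p = 0.746380, fail to reject H0.


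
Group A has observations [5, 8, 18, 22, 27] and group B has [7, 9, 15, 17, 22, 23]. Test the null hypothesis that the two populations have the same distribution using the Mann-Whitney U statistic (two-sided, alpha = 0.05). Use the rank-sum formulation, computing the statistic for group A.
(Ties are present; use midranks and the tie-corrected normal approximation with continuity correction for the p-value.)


Step 1: Combine and sort all 11 observations; assign midranks.
sorted (value, group): (5,X), (7,Y), (8,X), (9,Y), (15,Y), (17,Y), (18,X), (22,X), (22,Y), (23,Y), (27,X)
ranks: 5->1, 7->2, 8->3, 9->4, 15->5, 17->6, 18->7, 22->8.5, 22->8.5, 23->10, 27->11
Step 2: Rank sum for X: R1 = 1 + 3 + 7 + 8.5 + 11 = 30.5.
Step 3: U_X = R1 - n1(n1+1)/2 = 30.5 - 5*6/2 = 30.5 - 15 = 15.5.
       U_Y = n1*n2 - U_X = 30 - 15.5 = 14.5.
Step 4: Ties are present, so use the tie-corrected normal approximation (with continuity correction) for the p-value.
Step 5: p-value = 1.000000; compare to alpha = 0.05. fail to reject H0.

U_X = 15.5, p = 1.000000, fail to reject H0 at alpha = 0.05.


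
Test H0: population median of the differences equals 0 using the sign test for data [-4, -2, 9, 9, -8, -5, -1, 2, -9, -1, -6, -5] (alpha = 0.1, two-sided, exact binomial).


Step 1: Discard zero differences. Original n = 12; n_eff = number of nonzero differences = 12.
Nonzero differences (with sign): -4, -2, +9, +9, -8, -5, -1, +2, -9, -1, -6, -5
Step 2: Count signs: positive = 3, negative = 9.
Step 3: Under H0: P(positive) = 0.5, so the number of positives S ~ Bin(12, 0.5).
Step 4: Two-sided exact p-value = sum of Bin(12,0.5) probabilities at or below the observed probability = 0.145996.
Step 5: alpha = 0.1. fail to reject H0.

n_eff = 12, pos = 3, neg = 9, p = 0.145996, fail to reject H0.


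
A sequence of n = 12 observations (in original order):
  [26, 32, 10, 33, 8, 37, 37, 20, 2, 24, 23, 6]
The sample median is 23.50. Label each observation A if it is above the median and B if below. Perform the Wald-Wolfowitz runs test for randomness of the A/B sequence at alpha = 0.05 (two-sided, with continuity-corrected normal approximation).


Step 1: Compute median = 23.50; label A = above, B = below.
Labels in order: AABABAABBABB  (n_A = 6, n_B = 6)
Step 2: Count runs R = 8.
Step 3: Under H0 (random ordering), E[R] = 2*n_A*n_B/(n_A+n_B) + 1 = 2*6*6/12 + 1 = 7.0000.
        Var[R] = 2*n_A*n_B*(2*n_A*n_B - n_A - n_B) / ((n_A+n_B)^2 * (n_A+n_B-1)) = 4320/1584 = 2.7273.
        SD[R] = 1.6514.
Step 4: Continuity-corrected z = (R - 0.5 - E[R]) / SD[R] = (8 - 0.5 - 7.0000) / 1.6514 = 0.3028.
Step 5: Two-sided p-value via normal approximation = 2*(1 - Phi(|z|)) = 0.762069.
Step 6: alpha = 0.05. fail to reject H0.

R = 8, z = 0.3028, p = 0.762069, fail to reject H0.


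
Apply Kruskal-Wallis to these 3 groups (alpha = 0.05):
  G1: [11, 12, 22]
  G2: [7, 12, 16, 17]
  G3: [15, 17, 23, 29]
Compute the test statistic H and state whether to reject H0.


Step 1: Combine all N = 11 observations and assign midranks.
sorted (value, group, rank): (7,G2,1), (11,G1,2), (12,G1,3.5), (12,G2,3.5), (15,G3,5), (16,G2,6), (17,G2,7.5), (17,G3,7.5), (22,G1,9), (23,G3,10), (29,G3,11)
Step 2: Sum ranks within each group.
R_1 = 14.5 (n_1 = 3)
R_2 = 18 (n_2 = 4)
R_3 = 33.5 (n_3 = 4)
Step 3: H = 12/(N(N+1)) * sum(R_i^2/n_i) - 3(N+1)
     = 12/(11*12) * (14.5^2/3 + 18^2/4 + 33.5^2/4) - 3*12
     = 0.090909 * 431.646 - 36
     = 3.240530.
Step 4: Ties present; correction factor C = 1 - 12/(11^3 - 11) = 0.990909. Corrected H = 3.240530 / 0.990909 = 3.270260.
Step 5: Under H0, H ~ chi^2(2); p-value = 0.194927.
Step 6: alpha = 0.05. fail to reject H0.

H = 3.2703, df = 2, p = 0.194927, fail to reject H0.


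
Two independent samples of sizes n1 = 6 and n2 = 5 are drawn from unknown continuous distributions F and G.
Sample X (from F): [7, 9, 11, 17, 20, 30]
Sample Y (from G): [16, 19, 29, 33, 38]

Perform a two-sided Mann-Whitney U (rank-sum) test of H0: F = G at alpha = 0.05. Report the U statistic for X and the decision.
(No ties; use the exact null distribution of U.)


Step 1: Combine and sort all 11 observations; assign midranks.
sorted (value, group): (7,X), (9,X), (11,X), (16,Y), (17,X), (19,Y), (20,X), (29,Y), (30,X), (33,Y), (38,Y)
ranks: 7->1, 9->2, 11->3, 16->4, 17->5, 19->6, 20->7, 29->8, 30->9, 33->10, 38->11
Step 2: Rank sum for X: R1 = 1 + 2 + 3 + 5 + 7 + 9 = 27.
Step 3: U_X = R1 - n1(n1+1)/2 = 27 - 6*7/2 = 27 - 21 = 6.
       U_Y = n1*n2 - U_X = 30 - 6 = 24.
Step 4: No ties, so the exact null distribution of U (based on enumerating the C(11,6) = 462 equally likely rank assignments) gives the two-sided p-value.
Step 5: p-value = 0.125541; compare to alpha = 0.05. fail to reject H0.

U_X = 6, p = 0.125541, fail to reject H0 at alpha = 0.05.


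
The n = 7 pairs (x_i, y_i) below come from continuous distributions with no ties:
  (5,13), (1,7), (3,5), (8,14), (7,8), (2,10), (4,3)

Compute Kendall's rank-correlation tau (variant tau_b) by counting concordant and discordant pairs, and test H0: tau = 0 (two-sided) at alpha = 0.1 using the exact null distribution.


Step 1: Enumerate the 21 unordered pairs (i,j) with i<j and classify each by sign(x_j-x_i) * sign(y_j-y_i).
  (1,2):dx=-4,dy=-6->C; (1,3):dx=-2,dy=-8->C; (1,4):dx=+3,dy=+1->C; (1,5):dx=+2,dy=-5->D
  (1,6):dx=-3,dy=-3->C; (1,7):dx=-1,dy=-10->C; (2,3):dx=+2,dy=-2->D; (2,4):dx=+7,dy=+7->C
  (2,5):dx=+6,dy=+1->C; (2,6):dx=+1,dy=+3->C; (2,7):dx=+3,dy=-4->D; (3,4):dx=+5,dy=+9->C
  (3,5):dx=+4,dy=+3->C; (3,6):dx=-1,dy=+5->D; (3,7):dx=+1,dy=-2->D; (4,5):dx=-1,dy=-6->C
  (4,6):dx=-6,dy=-4->C; (4,7):dx=-4,dy=-11->C; (5,6):dx=-5,dy=+2->D; (5,7):dx=-3,dy=-5->C
  (6,7):dx=+2,dy=-7->D
Step 2: C = 14, D = 7, total pairs = 21.
Step 3: tau = (C - D)/(n(n-1)/2) = (14 - 7)/21 = 0.333333.
Step 4: Exact two-sided p-value (enumerate n! = 5040 permutations of y under H0): p = 0.381349.
Step 5: alpha = 0.1. fail to reject H0.

tau_b = 0.3333 (C=14, D=7), p = 0.381349, fail to reject H0.


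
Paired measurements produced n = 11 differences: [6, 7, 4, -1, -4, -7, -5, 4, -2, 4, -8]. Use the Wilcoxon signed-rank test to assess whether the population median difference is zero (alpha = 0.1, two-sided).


Step 1: Drop any zero differences (none here) and take |d_i|.
|d| = [6, 7, 4, 1, 4, 7, 5, 4, 2, 4, 8]
Step 2: Midrank |d_i| (ties get averaged ranks).
ranks: |6|->8, |7|->9.5, |4|->4.5, |1|->1, |4|->4.5, |7|->9.5, |5|->7, |4|->4.5, |2|->2, |4|->4.5, |8|->11
Step 3: Attach original signs; sum ranks with positive sign and with negative sign.
W+ = 8 + 9.5 + 4.5 + 4.5 + 4.5 = 31
W- = 1 + 4.5 + 9.5 + 7 + 2 + 11 = 35
(Check: W+ + W- = 66 should equal n(n+1)/2 = 66.)
Step 4: Test statistic W = min(W+, W-) = 31.
Step 5: Ties in |d|, so use the tie-corrected normal approximation.
        E[W] = n(n+1)/4 = 11*12/4 = 33.
        Tie groups: |d|=4 (t=4), |d|=7 (t=2); sum(t^3 - t) = 66.
        Var[W] = n(n+1)(2n+1)/24 - sum(t^3-t)/48 = 3036/24 - 66/48 = 125.125.
        z = (W - E[W]) / sqrt(Var[W]) = (31 - 33) / 11.1859 = -0.1788.
        Two-sided p = 2*Phi(z) = 0.858098.
Step 6: alpha = 0.1. fail to reject H0.

W+ = 31, W- = 35, W = min = 31, p = 0.858098, fail to reject H0.


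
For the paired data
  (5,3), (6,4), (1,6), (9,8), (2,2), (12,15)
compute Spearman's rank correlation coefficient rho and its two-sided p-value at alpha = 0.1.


Step 1: Rank x and y separately (midranks; no ties here).
rank(x): 5->3, 6->4, 1->1, 9->5, 2->2, 12->6
rank(y): 3->2, 4->3, 6->4, 8->5, 2->1, 15->6
Step 2: d_i = R_x(i) - R_y(i); compute d_i^2.
  (3-2)^2=1, (4-3)^2=1, (1-4)^2=9, (5-5)^2=0, (2-1)^2=1, (6-6)^2=0
sum(d^2) = 12.
Step 3: rho = 1 - 6*12 / (6*(6^2 - 1)) = 1 - 72/210 = 0.657143.
Step 4: Under H0, t = rho * sqrt((n-2)/(1-rho^2)) = 1.7436 ~ t(4).
Step 5: Two-sided p-value from the t-distribution with 4 df = 0.156175.
Step 6: alpha = 0.1. fail to reject H0.

rho = 0.6571, p = 0.156175, fail to reject H0 at alpha = 0.1.


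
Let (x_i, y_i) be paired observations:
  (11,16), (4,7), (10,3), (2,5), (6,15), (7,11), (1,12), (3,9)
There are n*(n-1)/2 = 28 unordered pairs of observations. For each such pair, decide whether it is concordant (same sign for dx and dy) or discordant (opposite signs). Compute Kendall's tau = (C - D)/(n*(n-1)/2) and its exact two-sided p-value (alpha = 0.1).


Step 1: Enumerate the 28 unordered pairs (i,j) with i<j and classify each by sign(x_j-x_i) * sign(y_j-y_i).
  (1,2):dx=-7,dy=-9->C; (1,3):dx=-1,dy=-13->C; (1,4):dx=-9,dy=-11->C; (1,5):dx=-5,dy=-1->C
  (1,6):dx=-4,dy=-5->C; (1,7):dx=-10,dy=-4->C; (1,8):dx=-8,dy=-7->C; (2,3):dx=+6,dy=-4->D
  (2,4):dx=-2,dy=-2->C; (2,5):dx=+2,dy=+8->C; (2,6):dx=+3,dy=+4->C; (2,7):dx=-3,dy=+5->D
  (2,8):dx=-1,dy=+2->D; (3,4):dx=-8,dy=+2->D; (3,5):dx=-4,dy=+12->D; (3,6):dx=-3,dy=+8->D
  (3,7):dx=-9,dy=+9->D; (3,8):dx=-7,dy=+6->D; (4,5):dx=+4,dy=+10->C; (4,6):dx=+5,dy=+6->C
  (4,7):dx=-1,dy=+7->D; (4,8):dx=+1,dy=+4->C; (5,6):dx=+1,dy=-4->D; (5,7):dx=-5,dy=-3->C
  (5,8):dx=-3,dy=-6->C; (6,7):dx=-6,dy=+1->D; (6,8):dx=-4,dy=-2->C; (7,8):dx=+2,dy=-3->D
Step 2: C = 16, D = 12, total pairs = 28.
Step 3: tau = (C - D)/(n(n-1)/2) = (16 - 12)/28 = 0.142857.
Step 4: Exact two-sided p-value (enumerate n! = 40320 permutations of y under H0): p = 0.719544.
Step 5: alpha = 0.1. fail to reject H0.

tau_b = 0.1429 (C=16, D=12), p = 0.719544, fail to reject H0.
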